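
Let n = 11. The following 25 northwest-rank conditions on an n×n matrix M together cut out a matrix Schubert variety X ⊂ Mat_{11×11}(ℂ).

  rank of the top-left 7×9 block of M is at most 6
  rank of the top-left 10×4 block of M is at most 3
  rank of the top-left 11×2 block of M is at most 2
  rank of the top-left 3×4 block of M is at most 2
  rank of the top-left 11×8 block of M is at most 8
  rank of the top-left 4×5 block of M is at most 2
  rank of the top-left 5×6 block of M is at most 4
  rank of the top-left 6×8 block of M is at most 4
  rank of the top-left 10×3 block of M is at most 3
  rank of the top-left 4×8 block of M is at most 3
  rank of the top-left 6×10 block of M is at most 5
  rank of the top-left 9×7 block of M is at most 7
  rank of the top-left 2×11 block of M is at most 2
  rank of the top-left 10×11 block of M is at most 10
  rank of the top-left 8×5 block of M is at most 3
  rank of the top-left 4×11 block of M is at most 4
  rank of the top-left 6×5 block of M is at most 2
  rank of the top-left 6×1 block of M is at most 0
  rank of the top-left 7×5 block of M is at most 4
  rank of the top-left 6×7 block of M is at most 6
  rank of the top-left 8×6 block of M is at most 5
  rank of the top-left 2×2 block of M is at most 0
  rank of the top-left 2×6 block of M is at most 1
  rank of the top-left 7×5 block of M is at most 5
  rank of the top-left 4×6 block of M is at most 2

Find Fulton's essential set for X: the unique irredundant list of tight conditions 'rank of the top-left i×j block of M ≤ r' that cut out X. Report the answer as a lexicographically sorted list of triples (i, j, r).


Rank table r_w(11×11) implied by the 25 constraints:

  R[1]: 0 | 0 | 1 | 1 | 1 | 1 | 1 | 1 | 1 | 1 | 1
  R[2]: 0 | 0 | 1 | 1 | 1 | 1 | 2 | 2 | 2 | 2 | 2
  R[3]: 0 | 1 | 2 | 2 | 2 | 2 | 3 | 3 | 3 | 3 | 3
  R[4]: 0 | 1 | 2 | 2 | 2 | 2 | 3 | 3 | 4 | 4 | 4
  R[5]: 0 | 1 | 2 | 2 | 2 | 3 | 4 | 4 | 5 | 5 | 5
  R[6]: 0 | 1 | 2 | 2 | 2 | 3 | 4 | 4 | 5 | 5 | 6
  R[7]: 1 | 2 | 3 | 3 | 3 | 4 | 5 | 5 | 6 | 6 | 7
  R[8]: 1 | 2 | 3 | 3 | 3 | 4 | 5 | 6 | 7 | 7 | 8
  R[9]: 1 | 2 | 3 | 3 | 4 | 5 | 6 | 7 | 8 | 8 | 9
  R[10]: 1 | 2 | 3 | 3 | 4 | 5 | 6 | 7 | 8 | 9 | 10
  R[11]: 1 | 2 | 3 | 4 | 5 | 6 | 7 | 8 | 9 | 10 | 11

giving w = (3, 7, 2, 9, 6, 11, 1, 8, 5, 10, 4) via Δ²R.

Rothe diagram D(w) (25 cells), 10 SE-corners (essential conditions):

[(2, 2, 0), (2, 6, 1), (4, 6, 2), (4, 8, 3), (6, 1, 0), (6, 5, 2), (6, 8, 4), (6, 10, 5), (8, 5, 3), (10, 4, 3)]


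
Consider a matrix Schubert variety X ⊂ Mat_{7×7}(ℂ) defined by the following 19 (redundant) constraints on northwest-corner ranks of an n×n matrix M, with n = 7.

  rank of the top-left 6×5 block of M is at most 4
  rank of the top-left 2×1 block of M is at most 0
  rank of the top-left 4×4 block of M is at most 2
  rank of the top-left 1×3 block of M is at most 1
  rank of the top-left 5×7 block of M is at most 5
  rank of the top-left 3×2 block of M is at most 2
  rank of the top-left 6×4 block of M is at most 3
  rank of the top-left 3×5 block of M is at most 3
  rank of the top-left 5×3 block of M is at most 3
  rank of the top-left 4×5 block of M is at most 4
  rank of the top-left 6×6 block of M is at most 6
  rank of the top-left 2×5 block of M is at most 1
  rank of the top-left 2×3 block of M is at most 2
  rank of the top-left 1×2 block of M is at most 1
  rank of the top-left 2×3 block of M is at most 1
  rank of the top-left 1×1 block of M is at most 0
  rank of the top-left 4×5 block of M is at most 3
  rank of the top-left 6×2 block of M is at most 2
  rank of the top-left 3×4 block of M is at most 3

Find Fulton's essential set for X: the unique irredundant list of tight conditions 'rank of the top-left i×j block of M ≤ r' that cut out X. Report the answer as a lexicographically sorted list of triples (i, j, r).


Computing R[i][j] = min implied NW-rank bound (n=7, 19 conditions):

  0 | 1 | 1 | 1 | 1 | 1 | 1
  0 | 1 | 1 | 1 | 1 | 2 | 2
  1 | 2 | 2 | 2 | 2 | 3 | 3
  1 | 2 | 2 | 2 | 3 | 4 | 4
  1 | 2 | 3 | 3 | 4 | 5 | 5
  1 | 2 | 3 | 3 | 4 | 5 | 6
  1 | 2 | 3 | 4 | 5 | 6 | 7

giving w = (2, 6, 1, 5, 3, 7, 4) via Δ²R.

Fulton essential set (4 of the 8 Rothe cells):

[(2, 1, 0), (2, 5, 1), (4, 4, 2), (6, 4, 3)]


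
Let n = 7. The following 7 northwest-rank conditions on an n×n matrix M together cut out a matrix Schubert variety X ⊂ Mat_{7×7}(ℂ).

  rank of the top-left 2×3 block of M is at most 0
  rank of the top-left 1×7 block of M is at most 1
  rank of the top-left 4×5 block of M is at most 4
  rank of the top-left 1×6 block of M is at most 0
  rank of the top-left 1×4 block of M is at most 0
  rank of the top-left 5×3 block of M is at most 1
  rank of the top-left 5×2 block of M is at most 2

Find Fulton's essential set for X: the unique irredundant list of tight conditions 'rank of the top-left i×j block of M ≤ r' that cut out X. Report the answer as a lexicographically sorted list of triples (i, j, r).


Rank table r_w(7×7) implied by the 7 constraints:

  i=1: 0 | 0 | 0 | 0 | 0 | 0 | 1
  i=2: 0 | 0 | 0 | 1 | 1 | 1 | 2
  i=3: 1 | 1 | 1 | 2 | 2 | 2 | 3
  i=4: 1 | 1 | 1 | 2 | 3 | 3 | 4
  i=5: 1 | 1 | 1 | 2 | 3 | 4 | 5
  i=6: 1 | 2 | 2 | 3 | 4 | 5 | 6
  i=7: 1 | 2 | 3 | 4 | 5 | 6 | 7

giving w = (7, 4, 1, 5, 6, 2, 3) via Δ²R.

Fulton essential set (3 of the 13 Rothe cells):

[(1, 6, 0), (2, 3, 0), (5, 3, 1)]


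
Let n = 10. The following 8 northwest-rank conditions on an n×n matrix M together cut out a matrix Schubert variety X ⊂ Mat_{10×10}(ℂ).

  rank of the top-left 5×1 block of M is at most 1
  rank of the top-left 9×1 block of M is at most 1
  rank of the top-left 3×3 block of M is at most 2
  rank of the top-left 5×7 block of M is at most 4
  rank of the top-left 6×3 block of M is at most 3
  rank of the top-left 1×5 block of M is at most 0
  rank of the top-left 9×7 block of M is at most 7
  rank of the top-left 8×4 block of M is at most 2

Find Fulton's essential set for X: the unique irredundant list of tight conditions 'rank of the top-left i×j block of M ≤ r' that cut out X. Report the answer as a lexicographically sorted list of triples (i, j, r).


Computing R[i][j] = min implied NW-rank bound (n=10, 8 conditions):

  0 0 0 0 0 1 1 1 1 1
  1 1 1 1 1 2 2 2 2 2
  1 2 2 2 2 3 3 3 3 3
  1 2 2 2 3 4 4 4 4 4
  1 2 2 2 3 4 4 5 5 5
  1 2 2 2 3 4 5 6 6 6
  1 2 2 2 3 4 5 6 7 7
  1 2 2 2 3 4 5 6 7 8
  1 2 3 3 4 5 6 7 8 9
  1 2 3 4 5 6 7 8 9 10

the unique w with this rank table is (6, 1, 2, 5, 8, 7, 9, 10, 3, 4).

|D(w)|=16, |Ess(w)|=3:

[(1, 5, 0), (5, 7, 4), (8, 4, 2)]


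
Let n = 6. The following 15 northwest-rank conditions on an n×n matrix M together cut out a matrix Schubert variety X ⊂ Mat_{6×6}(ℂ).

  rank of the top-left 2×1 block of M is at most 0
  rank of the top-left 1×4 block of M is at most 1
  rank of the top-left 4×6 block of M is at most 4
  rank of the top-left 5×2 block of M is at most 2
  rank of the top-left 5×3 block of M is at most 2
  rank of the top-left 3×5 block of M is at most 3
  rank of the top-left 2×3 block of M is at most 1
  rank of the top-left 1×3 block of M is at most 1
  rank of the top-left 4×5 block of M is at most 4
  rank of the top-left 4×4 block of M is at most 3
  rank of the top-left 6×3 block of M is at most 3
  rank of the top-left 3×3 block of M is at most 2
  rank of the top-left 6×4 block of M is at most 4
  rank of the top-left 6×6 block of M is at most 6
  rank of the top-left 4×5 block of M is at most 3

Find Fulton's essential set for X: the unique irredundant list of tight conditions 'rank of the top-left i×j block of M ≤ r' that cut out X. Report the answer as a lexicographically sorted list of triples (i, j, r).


Rank table r_w(6×6) implied by the 15 constraints:

  row 1: 0 1 1 1 1 1
  row 2: 0 1 1 2 2 2
  row 3: 1 2 2 3 3 3
  row 4: 1 2 2 3 3 4
  row 5: 1 2 2 3 4 5
  row 6: 1 2 3 4 5 6

hence w(1..6) = (2, 4, 1, 6, 5, 3).

Fulton essential set (4 of the 6 Rothe cells):

[(2, 1, 0), (2, 3, 1), (4, 5, 3), (5, 3, 2)]


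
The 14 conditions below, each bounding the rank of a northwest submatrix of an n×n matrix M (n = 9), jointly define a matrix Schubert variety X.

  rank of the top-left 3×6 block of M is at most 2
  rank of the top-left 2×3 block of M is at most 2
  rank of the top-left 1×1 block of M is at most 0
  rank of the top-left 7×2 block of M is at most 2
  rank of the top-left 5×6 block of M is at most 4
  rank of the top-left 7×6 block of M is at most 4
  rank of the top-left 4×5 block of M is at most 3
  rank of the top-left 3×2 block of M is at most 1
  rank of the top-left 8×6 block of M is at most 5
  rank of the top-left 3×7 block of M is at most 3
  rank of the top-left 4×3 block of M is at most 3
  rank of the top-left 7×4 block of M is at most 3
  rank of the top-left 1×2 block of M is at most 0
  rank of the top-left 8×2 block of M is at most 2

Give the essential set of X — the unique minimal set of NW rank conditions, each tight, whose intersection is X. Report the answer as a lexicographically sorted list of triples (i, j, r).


Reconstructing r_w from the 14 given conditions:

  i=1: 0  0  1  1  1  1  1  1  1
  i=2: 1  1  2  2  2  2  2  2  2
  i=3: 1  1  2  2  2  2  3  3  3
  i=4: 1  2  3  3  3  3  4  4  4
  i=5: 1  2  3  3  4  4  5  5  5
  i=6: 1  2  3  3  4  4  5  6  6
  i=7: 1  2  3  3  4  4  5  6  7
  i=8: 1  2  3  4  5  5  6  7  8
  i=9: 1  2  3  4  5  6  7  8  9

so w = (3, 1, 7, 2, 5, 8, 9, 4, 6).

D(w) has 11 cells with 5 SE-corners; essential set:

[(1, 2, 0), (3, 2, 1), (3, 6, 2), (7, 4, 3), (7, 6, 4)]


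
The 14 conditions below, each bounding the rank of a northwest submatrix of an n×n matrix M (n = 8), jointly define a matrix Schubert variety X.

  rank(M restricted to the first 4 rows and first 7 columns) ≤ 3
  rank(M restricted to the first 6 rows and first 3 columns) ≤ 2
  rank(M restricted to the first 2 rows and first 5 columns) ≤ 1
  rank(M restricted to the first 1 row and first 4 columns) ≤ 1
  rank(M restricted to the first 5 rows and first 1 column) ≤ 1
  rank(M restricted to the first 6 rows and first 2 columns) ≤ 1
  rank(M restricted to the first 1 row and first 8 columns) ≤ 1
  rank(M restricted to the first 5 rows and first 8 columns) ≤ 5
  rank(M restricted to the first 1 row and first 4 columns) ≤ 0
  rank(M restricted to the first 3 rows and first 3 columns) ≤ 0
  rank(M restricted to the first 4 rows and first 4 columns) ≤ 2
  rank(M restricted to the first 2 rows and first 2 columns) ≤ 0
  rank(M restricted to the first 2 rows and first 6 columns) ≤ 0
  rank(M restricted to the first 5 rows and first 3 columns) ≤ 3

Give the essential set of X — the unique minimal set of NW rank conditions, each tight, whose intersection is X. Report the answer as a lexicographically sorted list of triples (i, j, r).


Recovering R(i,j) via the rank-extension bound from the 14 conditions:

  0, 0, 0, 0, 0, 0, 1, 1
  0, 0, 0, 0, 0, 0, 1, 2
  0, 0, 0, 1, 1, 1, 2, 3
  1, 1, 1, 2, 2, 2, 3, 4
  1, 1, 2, 3, 3, 3, 4, 5
  1, 1, 2, 3, 4, 4, 5, 6
  1, 2, 3, 4, 5, 5, 6, 7
  1, 2, 3, 4, 5, 6, 7, 8

giving w = (7, 8, 4, 1, 3, 5, 2, 6) via Δ²R.

Rothe diagram D(w) (17 cells), 3 SE-corners (essential conditions):

[(2, 6, 0), (3, 3, 0), (6, 2, 1)]


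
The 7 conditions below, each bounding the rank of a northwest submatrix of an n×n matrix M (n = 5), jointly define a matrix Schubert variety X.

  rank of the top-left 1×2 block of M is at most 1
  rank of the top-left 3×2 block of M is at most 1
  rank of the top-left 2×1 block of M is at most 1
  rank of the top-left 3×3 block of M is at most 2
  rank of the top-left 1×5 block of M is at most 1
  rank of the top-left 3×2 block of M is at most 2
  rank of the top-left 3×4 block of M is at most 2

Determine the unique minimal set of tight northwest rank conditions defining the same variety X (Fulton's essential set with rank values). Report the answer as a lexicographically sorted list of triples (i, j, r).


Reconstructing r_w from the 7 given conditions:

  R[1]: 1 | 1 | 1 | 1 | 1
  R[2]: 1 | 1 | 2 | 2 | 2
  R[3]: 1 | 1 | 2 | 2 | 3
  R[4]: 1 | 2 | 3 | 3 | 4
  R[5]: 1 | 2 | 3 | 4 | 5

the unique w with this rank table is (1, 3, 5, 2, 4).

Fulton essential set (2 of the 3 Rothe cells):

[(3, 2, 1), (3, 4, 2)]


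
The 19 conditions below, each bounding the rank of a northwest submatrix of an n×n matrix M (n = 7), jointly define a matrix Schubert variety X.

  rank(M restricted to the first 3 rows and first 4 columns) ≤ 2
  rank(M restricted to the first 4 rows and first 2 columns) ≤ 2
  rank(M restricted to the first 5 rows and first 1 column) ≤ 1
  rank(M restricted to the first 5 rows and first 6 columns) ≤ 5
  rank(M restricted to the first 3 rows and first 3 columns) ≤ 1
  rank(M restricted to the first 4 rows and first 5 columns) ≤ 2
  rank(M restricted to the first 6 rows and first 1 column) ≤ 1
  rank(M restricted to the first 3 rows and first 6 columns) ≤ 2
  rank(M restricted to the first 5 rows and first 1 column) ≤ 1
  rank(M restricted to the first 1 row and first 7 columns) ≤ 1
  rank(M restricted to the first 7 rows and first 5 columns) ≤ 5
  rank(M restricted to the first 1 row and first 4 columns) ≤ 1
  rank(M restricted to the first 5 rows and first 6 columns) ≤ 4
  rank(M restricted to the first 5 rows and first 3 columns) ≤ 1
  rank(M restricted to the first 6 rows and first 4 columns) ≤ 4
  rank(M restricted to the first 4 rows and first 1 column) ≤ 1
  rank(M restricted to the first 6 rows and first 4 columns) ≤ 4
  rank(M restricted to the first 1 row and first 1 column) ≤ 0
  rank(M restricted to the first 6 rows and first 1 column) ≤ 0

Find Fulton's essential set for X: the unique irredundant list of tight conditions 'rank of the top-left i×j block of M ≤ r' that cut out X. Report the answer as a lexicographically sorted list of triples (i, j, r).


Recovering R(i,j) via the rank-extension bound from the 19 conditions:

  row 1: 0 1 1 1 1 1 1
  row 2: 0 1 1 2 2 2 2
  row 3: 0 1 1 2 2 2 3
  row 4: 0 1 1 2 2 3 4
  row 5: 0 1 1 2 3 4 5
  row 6: 0 1 2 3 4 5 6
  row 7: 1 2 3 4 5 6 7

the unique w with this rank table is (2, 4, 7, 6, 5, 3, 1).

Rothe diagram D(w) (13 cells), 4 SE-corners (essential conditions):

[(3, 6, 2), (4, 5, 2), (5, 3, 1), (6, 1, 0)]


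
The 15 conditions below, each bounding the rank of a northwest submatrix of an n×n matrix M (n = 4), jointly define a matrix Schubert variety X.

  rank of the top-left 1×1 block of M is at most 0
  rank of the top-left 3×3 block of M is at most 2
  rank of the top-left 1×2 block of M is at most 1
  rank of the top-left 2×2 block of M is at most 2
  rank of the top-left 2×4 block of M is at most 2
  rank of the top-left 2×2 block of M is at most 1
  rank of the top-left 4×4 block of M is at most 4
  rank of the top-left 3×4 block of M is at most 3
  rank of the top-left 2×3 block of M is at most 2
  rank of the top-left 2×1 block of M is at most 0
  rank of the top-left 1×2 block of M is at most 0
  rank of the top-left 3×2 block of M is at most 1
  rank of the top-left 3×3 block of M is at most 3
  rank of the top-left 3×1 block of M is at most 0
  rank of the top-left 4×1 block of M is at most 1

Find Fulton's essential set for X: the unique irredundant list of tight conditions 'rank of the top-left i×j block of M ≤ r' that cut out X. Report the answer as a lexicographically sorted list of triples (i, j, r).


Rank table r_w(4×4) implied by the 15 constraints:

  i=1: 0, 0, 1, 1
  i=2: 0, 1, 2, 2
  i=3: 0, 1, 2, 3
  i=4: 1, 2, 3, 4

reading off 1-entries of Δ²R: w = (3, 2, 4, 1).

Rothe diagram D(w) (4 cells), 2 SE-corners (essential conditions):

[(1, 2, 0), (3, 1, 0)]


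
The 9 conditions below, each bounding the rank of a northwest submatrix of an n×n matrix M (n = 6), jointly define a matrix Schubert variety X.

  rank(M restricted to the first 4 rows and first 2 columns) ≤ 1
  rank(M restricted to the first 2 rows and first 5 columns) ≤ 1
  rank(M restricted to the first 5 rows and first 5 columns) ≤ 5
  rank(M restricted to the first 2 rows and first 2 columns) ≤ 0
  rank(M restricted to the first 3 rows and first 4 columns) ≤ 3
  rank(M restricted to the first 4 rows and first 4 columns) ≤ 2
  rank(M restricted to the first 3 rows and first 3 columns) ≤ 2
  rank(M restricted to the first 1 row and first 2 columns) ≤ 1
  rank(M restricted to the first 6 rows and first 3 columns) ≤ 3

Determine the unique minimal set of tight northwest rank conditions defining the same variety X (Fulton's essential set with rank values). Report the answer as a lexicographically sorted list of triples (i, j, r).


Rank table r_w(6×6) implied by the 9 constraints:

  i=1: 0  0  1  1  1  1
  i=2: 0  0  1  1  1  2
  i=3: 1  1  2  2  2  3
  i=4: 1  1  2  2  3  4
  i=5: 1  2  3  3  4  5
  i=6: 1  2  3  4  5  6

so w = (3, 6, 1, 5, 2, 4).

|D(w)|=8, |Ess(w)|=4:

[(2, 2, 0), (2, 5, 1), (4, 2, 1), (4, 4, 2)]


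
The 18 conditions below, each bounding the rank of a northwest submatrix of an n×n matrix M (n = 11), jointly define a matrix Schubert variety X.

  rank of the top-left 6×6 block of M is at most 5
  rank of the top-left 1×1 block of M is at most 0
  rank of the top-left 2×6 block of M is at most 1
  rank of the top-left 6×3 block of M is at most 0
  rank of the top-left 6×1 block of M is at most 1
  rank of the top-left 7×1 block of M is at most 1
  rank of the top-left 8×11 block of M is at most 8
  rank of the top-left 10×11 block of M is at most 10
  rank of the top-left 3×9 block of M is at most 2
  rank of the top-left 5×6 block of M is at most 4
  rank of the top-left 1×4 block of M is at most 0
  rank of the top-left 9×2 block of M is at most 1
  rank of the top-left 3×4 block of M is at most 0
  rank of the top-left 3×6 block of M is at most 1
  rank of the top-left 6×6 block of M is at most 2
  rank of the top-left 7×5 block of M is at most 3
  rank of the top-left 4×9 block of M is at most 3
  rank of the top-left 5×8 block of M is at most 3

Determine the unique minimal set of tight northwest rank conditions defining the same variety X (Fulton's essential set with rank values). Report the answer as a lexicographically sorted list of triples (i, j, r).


Propagating the 18 rank bounds to every northwest block:

  0 0 0 0 1 1 1 1 1 1 1
  0 0 0 0 1 1 2 2 2 2 2
  0 0 0 0 1 1 2 2 2 3 3
  0 0 0 1 2 2 3 3 3 4 4
  0 0 0 1 2 2 3 3 4 5 5
  0 0 0 1 2 2 3 4 5 6 6
  1 1 1 2 3 3 4 5 6 7 7
  1 1 2 3 4 4 5 6 7 8 8
  1 1 2 3 4 5 6 7 8 9 9
  1 2 3 4 5 6 7 8 9 10 10
  1 2 3 4 5 6 7 8 9 10 11

hence w(1..11) = (5, 7, 10, 4, 9, 8, 1, 3, 6, 2, 11).

D(w) has 30 cells with 7 SE-corners; essential set:

[(3, 4, 0), (3, 6, 1), (3, 9, 2), (5, 8, 3), (6, 3, 0), (6, 6, 2), (9, 2, 1)]


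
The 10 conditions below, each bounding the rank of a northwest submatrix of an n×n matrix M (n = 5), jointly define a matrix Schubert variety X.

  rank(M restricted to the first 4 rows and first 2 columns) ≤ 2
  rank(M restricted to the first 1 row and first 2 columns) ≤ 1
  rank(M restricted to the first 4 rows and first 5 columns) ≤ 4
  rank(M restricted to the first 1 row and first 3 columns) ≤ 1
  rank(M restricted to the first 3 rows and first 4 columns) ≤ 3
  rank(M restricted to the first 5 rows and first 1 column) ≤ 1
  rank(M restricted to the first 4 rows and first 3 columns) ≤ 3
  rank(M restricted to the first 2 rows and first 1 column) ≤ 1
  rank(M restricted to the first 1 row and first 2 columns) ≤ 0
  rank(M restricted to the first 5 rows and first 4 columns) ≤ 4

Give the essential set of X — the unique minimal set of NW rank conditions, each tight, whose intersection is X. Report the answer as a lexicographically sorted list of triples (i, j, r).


Computing R[i][j] = min implied NW-rank bound (n=5, 10 conditions):

  i=1: 0  0  1  1  1
  i=2: 1  1  2  2  2
  i=3: 1  2  3  3  3
  i=4: 1  2  3  4  4
  i=5: 1  2  3  4  5

second differences of R give the permutation w = (3, 1, 2, 4, 5).

D(w) has 2 cells with 1 SE-corner; essential set:

[(1, 2, 0)]


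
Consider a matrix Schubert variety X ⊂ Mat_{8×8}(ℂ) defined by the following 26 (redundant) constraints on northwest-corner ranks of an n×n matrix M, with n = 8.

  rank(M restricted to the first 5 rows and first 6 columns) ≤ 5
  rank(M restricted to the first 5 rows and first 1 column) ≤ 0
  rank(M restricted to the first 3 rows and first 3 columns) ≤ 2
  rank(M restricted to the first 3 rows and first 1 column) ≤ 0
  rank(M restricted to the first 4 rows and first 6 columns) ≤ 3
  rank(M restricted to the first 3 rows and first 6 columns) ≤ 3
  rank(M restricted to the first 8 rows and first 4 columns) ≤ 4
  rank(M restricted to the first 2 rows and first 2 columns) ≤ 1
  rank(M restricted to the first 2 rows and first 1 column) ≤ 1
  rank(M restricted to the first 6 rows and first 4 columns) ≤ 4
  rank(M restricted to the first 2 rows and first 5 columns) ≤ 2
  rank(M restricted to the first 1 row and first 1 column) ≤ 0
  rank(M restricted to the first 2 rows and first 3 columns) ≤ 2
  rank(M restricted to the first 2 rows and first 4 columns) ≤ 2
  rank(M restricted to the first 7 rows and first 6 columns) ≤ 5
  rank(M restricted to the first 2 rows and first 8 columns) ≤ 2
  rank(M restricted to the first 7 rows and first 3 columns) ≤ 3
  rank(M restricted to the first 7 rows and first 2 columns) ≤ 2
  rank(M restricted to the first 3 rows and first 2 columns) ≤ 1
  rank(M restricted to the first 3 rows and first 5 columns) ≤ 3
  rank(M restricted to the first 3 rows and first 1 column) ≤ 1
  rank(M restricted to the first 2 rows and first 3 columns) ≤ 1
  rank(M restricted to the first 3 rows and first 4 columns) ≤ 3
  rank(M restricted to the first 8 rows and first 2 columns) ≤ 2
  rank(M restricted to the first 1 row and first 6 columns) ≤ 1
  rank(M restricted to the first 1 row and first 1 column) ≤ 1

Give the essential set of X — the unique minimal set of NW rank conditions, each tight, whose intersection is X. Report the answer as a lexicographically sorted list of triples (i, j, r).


Rank table r_w(8×8) implied by the 26 constraints:

  row 1: 0, 1, 1, 1, 1, 1, 1, 1
  row 2: 0, 1, 1, 2, 2, 2, 2, 2
  row 3: 0, 1, 2, 3, 3, 3, 3, 3
  row 4: 0, 1, 2, 3, 3, 3, 4, 4
  row 5: 0, 1, 2, 3, 4, 4, 5, 5
  row 6: 1, 2, 3, 4, 5, 5, 6, 6
  row 7: 1, 2, 3, 4, 5, 5, 6, 7
  row 8: 1, 2, 3, 4, 5, 6, 7, 8

hence w(1..8) = (2, 4, 3, 7, 5, 1, 8, 6).

4 SE-corners of the 9-cell Rothe diagram give Ess(w):

[(2, 3, 1), (4, 6, 3), (5, 1, 0), (7, 6, 5)]


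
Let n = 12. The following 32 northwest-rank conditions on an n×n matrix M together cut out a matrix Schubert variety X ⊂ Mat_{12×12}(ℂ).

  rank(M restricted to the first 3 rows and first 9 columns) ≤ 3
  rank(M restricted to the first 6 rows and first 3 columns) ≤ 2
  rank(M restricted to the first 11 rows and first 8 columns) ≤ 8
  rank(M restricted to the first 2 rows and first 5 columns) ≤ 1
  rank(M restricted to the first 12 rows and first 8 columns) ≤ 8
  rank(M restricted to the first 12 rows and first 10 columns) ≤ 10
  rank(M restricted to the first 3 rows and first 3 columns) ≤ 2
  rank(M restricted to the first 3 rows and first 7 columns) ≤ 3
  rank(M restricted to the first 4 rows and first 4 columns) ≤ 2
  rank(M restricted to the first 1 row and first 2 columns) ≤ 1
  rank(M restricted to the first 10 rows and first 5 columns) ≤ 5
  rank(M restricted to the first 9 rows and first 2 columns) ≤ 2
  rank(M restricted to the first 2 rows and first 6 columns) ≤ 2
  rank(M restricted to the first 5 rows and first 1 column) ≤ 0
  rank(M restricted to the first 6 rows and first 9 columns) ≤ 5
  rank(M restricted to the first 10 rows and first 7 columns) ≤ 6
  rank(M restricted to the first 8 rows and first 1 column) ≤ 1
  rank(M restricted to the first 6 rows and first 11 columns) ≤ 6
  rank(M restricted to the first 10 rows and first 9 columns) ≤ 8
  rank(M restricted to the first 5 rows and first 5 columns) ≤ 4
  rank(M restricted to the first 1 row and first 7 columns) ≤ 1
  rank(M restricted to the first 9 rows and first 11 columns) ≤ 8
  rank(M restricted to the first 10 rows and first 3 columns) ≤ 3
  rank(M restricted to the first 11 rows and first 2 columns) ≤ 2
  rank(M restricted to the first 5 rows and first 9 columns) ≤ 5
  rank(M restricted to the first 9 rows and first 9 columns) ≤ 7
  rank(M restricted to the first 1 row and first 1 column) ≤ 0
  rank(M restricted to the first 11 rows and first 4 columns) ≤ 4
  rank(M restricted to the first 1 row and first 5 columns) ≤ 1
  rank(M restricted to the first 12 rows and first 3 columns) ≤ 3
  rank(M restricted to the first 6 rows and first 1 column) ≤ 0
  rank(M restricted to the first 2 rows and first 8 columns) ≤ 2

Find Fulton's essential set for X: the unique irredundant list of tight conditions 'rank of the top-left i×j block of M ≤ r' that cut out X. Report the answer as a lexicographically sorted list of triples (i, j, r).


Computing R[i][j] = min implied NW-rank bound (n=12, 32 conditions):

  i=1: 0 | 1 | 1 | 1 | 1 | 1 | 1 | 1 | 1 | 1 | 1 | 1
  i=2: 0 | 1 | 1 | 1 | 1 | 2 | 2 | 2 | 2 | 2 | 2 | 2
  i=3: 0 | 1 | 2 | 2 | 2 | 3 | 3 | 3 | 3 | 3 | 3 | 3
  i=4: 0 | 1 | 2 | 2 | 3 | 4 | 4 | 4 | 4 | 4 | 4 | 4
  i=5: 0 | 1 | 2 | 3 | 4 | 5 | 5 | 5 | 5 | 5 | 5 | 5
  i=6: 0 | 1 | 2 | 3 | 4 | 5 | 5 | 5 | 5 | 6 | 6 | 6
  i=7: 1 | 2 | 3 | 4 | 5 | 6 | 6 | 6 | 6 | 7 | 7 | 7
  i=8: 1 | 2 | 3 | 4 | 5 | 6 | 6 | 7 | 7 | 8 | 8 | 8
  i=9: 1 | 2 | 3 | 4 | 5 | 6 | 6 | 7 | 7 | 8 | 8 | 9
  i=10: 1 | 2 | 3 | 4 | 5 | 6 | 6 | 7 | 8 | 9 | 9 | 10
  i=11: 1 | 2 | 3 | 4 | 5 | 6 | 7 | 8 | 9 | 10 | 10 | 11
  i=12: 1 | 2 | 3 | 4 | 5 | 6 | 7 | 8 | 9 | 10 | 11 | 12

giving w = (2, 6, 3, 5, 4, 10, 1, 8, 12, 9, 7, 11) via Δ²R.

D(w) has 18 cells with 7 SE-corners; essential set:

[(2, 5, 1), (4, 4, 2), (6, 1, 0), (6, 9, 5), (9, 9, 7), (9, 11, 8), (10, 7, 6)]


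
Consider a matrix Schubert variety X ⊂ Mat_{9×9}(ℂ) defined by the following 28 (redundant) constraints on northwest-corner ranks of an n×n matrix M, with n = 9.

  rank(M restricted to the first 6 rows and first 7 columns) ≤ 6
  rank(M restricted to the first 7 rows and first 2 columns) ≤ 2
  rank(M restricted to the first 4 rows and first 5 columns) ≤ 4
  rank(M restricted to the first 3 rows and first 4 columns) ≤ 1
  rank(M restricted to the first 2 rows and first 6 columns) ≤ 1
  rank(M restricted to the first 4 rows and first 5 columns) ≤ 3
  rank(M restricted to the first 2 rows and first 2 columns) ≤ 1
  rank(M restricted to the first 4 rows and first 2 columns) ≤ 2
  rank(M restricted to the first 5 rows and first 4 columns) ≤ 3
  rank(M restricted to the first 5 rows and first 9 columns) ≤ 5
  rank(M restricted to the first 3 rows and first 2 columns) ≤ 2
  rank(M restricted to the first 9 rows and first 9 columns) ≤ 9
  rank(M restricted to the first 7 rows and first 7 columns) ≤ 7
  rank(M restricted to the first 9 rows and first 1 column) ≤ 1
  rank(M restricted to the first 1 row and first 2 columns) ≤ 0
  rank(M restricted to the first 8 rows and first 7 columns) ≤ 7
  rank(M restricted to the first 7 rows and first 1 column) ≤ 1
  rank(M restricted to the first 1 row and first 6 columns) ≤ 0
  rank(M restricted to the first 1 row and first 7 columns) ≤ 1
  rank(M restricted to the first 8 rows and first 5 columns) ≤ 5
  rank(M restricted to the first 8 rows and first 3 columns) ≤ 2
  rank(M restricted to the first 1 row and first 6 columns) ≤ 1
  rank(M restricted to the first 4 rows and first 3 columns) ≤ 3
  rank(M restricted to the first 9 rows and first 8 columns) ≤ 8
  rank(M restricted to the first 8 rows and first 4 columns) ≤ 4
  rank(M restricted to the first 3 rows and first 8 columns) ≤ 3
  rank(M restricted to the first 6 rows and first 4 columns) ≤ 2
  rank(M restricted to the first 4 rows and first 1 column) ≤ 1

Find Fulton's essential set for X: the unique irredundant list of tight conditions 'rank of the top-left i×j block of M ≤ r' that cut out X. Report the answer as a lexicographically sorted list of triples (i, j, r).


Rank table r_w(9×9) implied by the 28 constraints:

  0, 0, 0, 0, 0, 0, 1, 1, 1
  1, 1, 1, 1, 1, 1, 2, 2, 2
  1, 1, 1, 1, 2, 2, 3, 3, 3
  1, 2, 2, 2, 3, 3, 4, 4, 4
  1, 2, 2, 2, 3, 4, 5, 5, 5
  1, 2, 2, 2, 3, 4, 5, 6, 6
  1, 2, 2, 3, 4, 5, 6, 7, 7
  1, 2, 2, 3, 4, 5, 6, 7, 8
  1, 2, 3, 4, 5, 6, 7, 8, 9

giving w = (7, 1, 5, 2, 6, 8, 4, 9, 3) via Δ²R.

|D(w)|=15, |Ess(w)|=4:

[(1, 6, 0), (3, 4, 1), (6, 4, 2), (8, 3, 2)]


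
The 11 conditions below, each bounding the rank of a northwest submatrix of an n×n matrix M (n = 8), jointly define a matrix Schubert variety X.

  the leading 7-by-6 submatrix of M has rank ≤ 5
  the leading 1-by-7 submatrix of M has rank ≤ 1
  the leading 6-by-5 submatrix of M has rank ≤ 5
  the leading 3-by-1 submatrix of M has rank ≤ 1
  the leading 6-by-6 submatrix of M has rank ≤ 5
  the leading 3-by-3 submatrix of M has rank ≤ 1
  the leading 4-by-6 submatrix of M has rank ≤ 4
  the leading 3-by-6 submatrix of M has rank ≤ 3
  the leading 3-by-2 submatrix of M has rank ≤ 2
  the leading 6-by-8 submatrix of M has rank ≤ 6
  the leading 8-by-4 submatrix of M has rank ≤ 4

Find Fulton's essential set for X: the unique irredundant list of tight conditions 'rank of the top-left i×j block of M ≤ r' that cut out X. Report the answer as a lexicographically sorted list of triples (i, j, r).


Computing R[i][j] = min implied NW-rank bound (n=8, 11 conditions):

  i=1: 1 | 1 | 1 | 1 | 1 | 1 | 1 | 1
  i=2: 1 | 1 | 1 | 2 | 2 | 2 | 2 | 2
  i=3: 1 | 1 | 1 | 2 | 3 | 3 | 3 | 3
  i=4: 1 | 2 | 2 | 3 | 4 | 4 | 4 | 4
  i=5: 1 | 2 | 3 | 4 | 5 | 5 | 5 | 5
  i=6: 1 | 2 | 3 | 4 | 5 | 5 | 6 | 6
  i=7: 1 | 2 | 3 | 4 | 5 | 5 | 6 | 7
  i=8: 1 | 2 | 3 | 4 | 5 | 6 | 7 | 8

hence w(1..8) = (1, 4, 5, 2, 3, 7, 8, 6).

D(w) has 6 cells with 2 SE-corners; essential set:

[(3, 3, 1), (7, 6, 5)]


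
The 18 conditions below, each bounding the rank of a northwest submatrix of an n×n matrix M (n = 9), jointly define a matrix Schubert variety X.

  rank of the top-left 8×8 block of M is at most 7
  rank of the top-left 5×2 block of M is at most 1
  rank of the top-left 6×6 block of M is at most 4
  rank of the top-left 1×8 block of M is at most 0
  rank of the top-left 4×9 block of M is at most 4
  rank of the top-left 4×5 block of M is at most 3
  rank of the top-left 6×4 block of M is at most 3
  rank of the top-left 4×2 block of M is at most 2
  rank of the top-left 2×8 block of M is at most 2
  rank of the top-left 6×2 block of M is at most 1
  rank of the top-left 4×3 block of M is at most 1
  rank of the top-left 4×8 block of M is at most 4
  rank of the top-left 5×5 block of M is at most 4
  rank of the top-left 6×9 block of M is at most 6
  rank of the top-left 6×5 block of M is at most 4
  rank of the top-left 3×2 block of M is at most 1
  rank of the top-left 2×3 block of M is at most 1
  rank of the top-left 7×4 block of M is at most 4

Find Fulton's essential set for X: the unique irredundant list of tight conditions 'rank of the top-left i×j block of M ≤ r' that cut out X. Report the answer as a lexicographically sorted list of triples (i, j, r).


Propagating the 18 rank bounds to every northwest block:

  0, 0, 0, 0, 0, 0, 0, 0, 1
  1, 1, 1, 1, 1, 1, 1, 1, 2
  1, 1, 1, 2, 2, 2, 2, 2, 3
  1, 1, 1, 2, 3, 3, 3, 3, 4
  1, 1, 2, 3, 4, 4, 4, 4, 5
  1, 1, 2, 3, 4, 4, 5, 5, 6
  1, 2, 3, 4, 5, 5, 6, 6, 7
  1, 2, 3, 4, 5, 6, 7, 7, 8
  1, 2, 3, 4, 5, 6, 7, 8, 9

giving w = (9, 1, 4, 5, 3, 7, 2, 6, 8) via Δ²R.

|D(w)|=15, |Ess(w)|=4:

[(1, 8, 0), (4, 3, 1), (6, 2, 1), (6, 6, 4)]


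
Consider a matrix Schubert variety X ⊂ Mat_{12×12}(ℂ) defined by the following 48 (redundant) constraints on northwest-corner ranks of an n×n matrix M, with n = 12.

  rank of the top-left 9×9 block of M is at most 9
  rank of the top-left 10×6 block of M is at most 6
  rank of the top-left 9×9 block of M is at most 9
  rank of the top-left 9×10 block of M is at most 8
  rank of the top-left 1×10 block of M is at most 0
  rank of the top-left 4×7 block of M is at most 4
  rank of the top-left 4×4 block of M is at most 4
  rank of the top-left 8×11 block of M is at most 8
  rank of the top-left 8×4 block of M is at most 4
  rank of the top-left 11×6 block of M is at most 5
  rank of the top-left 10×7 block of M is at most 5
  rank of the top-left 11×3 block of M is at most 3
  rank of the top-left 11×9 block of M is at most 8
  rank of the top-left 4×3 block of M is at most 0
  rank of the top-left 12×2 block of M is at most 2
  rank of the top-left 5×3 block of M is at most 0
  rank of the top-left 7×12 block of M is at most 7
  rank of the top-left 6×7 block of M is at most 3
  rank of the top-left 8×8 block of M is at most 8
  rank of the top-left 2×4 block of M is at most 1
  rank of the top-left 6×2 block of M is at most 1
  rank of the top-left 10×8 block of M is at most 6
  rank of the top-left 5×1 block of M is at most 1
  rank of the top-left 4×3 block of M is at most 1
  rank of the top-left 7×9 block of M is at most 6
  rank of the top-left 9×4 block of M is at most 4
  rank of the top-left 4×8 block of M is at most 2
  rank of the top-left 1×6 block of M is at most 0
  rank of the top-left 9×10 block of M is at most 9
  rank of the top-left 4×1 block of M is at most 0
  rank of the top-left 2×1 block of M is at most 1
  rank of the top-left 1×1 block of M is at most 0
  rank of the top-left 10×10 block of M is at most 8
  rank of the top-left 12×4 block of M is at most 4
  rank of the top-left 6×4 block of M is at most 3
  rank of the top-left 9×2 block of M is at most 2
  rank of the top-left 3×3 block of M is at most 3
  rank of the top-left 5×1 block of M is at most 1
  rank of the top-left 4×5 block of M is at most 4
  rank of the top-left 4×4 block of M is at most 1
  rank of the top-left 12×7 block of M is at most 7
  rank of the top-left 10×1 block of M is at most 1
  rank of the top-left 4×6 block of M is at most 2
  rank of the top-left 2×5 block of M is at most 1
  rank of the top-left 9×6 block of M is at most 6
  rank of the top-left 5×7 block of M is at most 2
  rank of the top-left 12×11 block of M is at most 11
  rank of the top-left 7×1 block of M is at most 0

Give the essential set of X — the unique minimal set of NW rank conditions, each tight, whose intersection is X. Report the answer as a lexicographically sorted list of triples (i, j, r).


Reconstructing r_w from the 48 given conditions:

  R[1]: 0 0 0 0 0 0 0 0 0 0 1 1
  R[2]: 0 0 0 1 1 1 1 1 1 1 2 2
  R[3]: 0 0 0 1 2 2 2 2 2 2 3 3
  R[4]: 0 0 0 1 2 2 2 2 3 3 4 4
  R[5]: 0 0 0 1 2 2 2 3 4 4 5 5
  R[6]: 0 1 1 2 3 3 3 4 5 5 6 6
  R[7]: 0 1 2 3 4 4 4 5 6 6 7 7
  R[8]: 1 2 3 4 5 5 5 6 7 7 8 8
  R[9]: 1 2 3 4 5 5 5 6 7 8 9 9
  R[10]: 1 2 3 4 5 5 5 6 7 8 9 10
  R[11]: 1 2 3 4 5 5 6 7 8 9 10 11
  R[12]: 1 2 3 4 5 6 7 8 9 10 11 12

reading off 1-entries of Δ²R: w = (11, 4, 5, 9, 8, 2, 3, 1, 10, 12, 7, 6).

Rothe diagram D(w) (34 cells), 7 SE-corners (essential conditions):

[(1, 10, 0), (4, 8, 2), (5, 3, 0), (5, 7, 2), (7, 1, 0), (10, 7, 5), (11, 6, 5)]


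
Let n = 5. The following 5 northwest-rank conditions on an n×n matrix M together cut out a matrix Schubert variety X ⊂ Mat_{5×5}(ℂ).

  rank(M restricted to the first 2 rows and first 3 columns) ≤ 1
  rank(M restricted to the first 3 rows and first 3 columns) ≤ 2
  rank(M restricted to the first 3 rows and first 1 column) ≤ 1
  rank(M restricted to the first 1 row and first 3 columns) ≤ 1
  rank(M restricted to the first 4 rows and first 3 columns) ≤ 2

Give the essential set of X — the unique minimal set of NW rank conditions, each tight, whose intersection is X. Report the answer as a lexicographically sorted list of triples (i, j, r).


Propagating the 5 rank bounds to every northwest block:

  R[1]: 1 | 1 | 1 | 1 | 1
  R[2]: 1 | 1 | 1 | 2 | 2
  R[3]: 1 | 2 | 2 | 3 | 3
  R[4]: 1 | 2 | 2 | 3 | 4
  R[5]: 1 | 2 | 3 | 4 | 5

so w = (1, 4, 2, 5, 3).

D(w) has 3 cells with 2 SE-corners; essential set:

[(2, 3, 1), (4, 3, 2)]


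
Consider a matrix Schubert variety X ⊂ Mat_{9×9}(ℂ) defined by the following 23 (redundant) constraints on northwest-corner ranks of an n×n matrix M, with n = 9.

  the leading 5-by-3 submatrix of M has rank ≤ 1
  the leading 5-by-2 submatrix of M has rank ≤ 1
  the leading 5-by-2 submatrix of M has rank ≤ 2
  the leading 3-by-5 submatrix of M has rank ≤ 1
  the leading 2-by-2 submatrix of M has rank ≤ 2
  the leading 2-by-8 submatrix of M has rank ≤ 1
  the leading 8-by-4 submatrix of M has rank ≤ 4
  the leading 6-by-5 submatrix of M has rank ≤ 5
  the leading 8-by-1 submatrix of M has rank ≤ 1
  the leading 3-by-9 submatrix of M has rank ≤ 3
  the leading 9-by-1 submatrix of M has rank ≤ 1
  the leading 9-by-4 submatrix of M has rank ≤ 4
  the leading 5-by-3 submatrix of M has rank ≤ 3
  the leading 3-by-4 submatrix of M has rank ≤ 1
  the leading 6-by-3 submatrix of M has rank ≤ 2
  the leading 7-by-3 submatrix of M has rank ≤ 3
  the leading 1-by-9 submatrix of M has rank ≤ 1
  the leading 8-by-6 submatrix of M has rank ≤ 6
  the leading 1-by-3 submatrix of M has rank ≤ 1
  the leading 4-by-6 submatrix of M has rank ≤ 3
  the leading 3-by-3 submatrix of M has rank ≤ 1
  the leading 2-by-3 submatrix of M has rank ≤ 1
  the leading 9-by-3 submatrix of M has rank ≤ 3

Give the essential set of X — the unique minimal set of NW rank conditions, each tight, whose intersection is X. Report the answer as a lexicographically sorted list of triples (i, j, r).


Computing R[i][j] = min implied NW-rank bound (n=9, 23 conditions):

  1  1  1  1  1  1  1  1  1
  1  1  1  1  1  1  1  1  2
  1  1  1  1  1  2  2  2  3
  1  1  1  2  2  3  3  3  4
  1  1  1  2  3  4  4  4  5
  1  2  2  3  4  5  5  5  6
  1  2  3  4  5  6  6  6  7
  1  2  3  4  5  6  7  7  8
  1  2  3  4  5  6  7  8  9

hence w(1..9) = (1, 9, 6, 4, 5, 2, 3, 7, 8).

|D(w)|=15, |Ess(w)|=3:

[(2, 8, 1), (3, 5, 1), (5, 3, 1)]


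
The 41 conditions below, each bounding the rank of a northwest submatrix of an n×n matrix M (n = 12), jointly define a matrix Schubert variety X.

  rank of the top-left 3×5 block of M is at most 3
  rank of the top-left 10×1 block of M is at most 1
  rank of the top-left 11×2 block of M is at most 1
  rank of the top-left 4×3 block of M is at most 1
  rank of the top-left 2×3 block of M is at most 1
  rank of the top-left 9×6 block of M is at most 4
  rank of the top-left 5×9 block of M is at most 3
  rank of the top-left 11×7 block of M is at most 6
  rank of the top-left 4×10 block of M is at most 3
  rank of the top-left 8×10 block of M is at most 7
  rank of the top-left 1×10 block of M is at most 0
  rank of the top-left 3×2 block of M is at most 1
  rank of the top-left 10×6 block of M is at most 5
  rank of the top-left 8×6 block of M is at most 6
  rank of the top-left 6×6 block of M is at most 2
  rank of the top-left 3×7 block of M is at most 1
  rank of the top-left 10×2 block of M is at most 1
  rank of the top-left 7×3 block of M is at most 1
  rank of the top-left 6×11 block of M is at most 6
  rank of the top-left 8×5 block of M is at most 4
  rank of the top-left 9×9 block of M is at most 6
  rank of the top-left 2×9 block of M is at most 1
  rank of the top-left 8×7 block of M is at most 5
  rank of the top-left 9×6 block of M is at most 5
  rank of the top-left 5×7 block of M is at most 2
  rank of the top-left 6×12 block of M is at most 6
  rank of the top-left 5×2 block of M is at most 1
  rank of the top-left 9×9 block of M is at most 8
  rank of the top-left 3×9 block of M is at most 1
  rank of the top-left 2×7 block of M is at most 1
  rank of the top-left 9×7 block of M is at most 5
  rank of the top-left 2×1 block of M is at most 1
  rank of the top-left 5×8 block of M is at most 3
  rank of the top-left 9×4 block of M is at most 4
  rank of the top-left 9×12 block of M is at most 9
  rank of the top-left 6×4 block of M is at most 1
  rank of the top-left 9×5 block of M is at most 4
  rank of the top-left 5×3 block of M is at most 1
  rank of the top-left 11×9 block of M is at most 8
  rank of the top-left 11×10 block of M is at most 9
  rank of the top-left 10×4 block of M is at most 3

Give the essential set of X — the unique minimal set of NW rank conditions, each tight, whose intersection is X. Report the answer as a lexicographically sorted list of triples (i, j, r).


Propagating the 41 rank bounds to every northwest block:

  0  0  0  0  0  0  0  0  0  0  1  1
  1  1  1  1  1  1  1  1  1  1  2  2
  1  1  1  1  1  1  1  1  1  2  3  3
  1  1  1  1  2  2  2  2  2  3  4  4
  1  1  1  1  2  2  2  3  3  4  5  5
  1  1  1  1  2  2  3  4  4  5  6  6
  1  1  1  2  3  3  4  5  5  6  7  7
  1  1  2  3  4  4  5  6  6  7  8  8
  1  1  2  3  4  4  5  6  6  7  8  9
  1  1  2  3  4  5  6  7  7  8  9  10
  1  1  2  3  4  5  6  7  8  9  10  11
  1  2  3  4  5  6  7  8  9  10  11  12

so w = (11, 1, 10, 5, 8, 7, 4, 3, 12, 6, 9, 2).

D(w) has 38 cells with 9 SE-corners; essential set:

[(1, 10, 0), (3, 9, 1), (5, 7, 2), (6, 4, 1), (6, 6, 2), (7, 3, 1), (9, 6, 4), (9, 9, 6), (11, 2, 1)]
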